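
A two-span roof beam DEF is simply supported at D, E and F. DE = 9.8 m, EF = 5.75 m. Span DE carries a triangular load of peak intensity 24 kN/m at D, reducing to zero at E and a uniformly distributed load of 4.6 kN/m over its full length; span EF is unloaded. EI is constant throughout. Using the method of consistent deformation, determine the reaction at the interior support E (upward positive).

Take M_E as the redundant. Released structure: two simple spans DE and EF with a hinge at E.
End slopes at the hinge E, treating each span as simply supported:
  span DE: triangular load, peak 24: 7w₀L³/(360EI) = 439.2/EI
  span DE: UDL 4.6: wL³/(24EI) = 180.4/EI
  relative rotation θ_0 = (619.6 + 0)/EI = 619.6/EI
A unit hogging moment at E produces rotation L₁/(3EI) + L₂/(3EI) = 5.183/EI.
Slope continuity at E: θ_0 = M_E·5.183/EI, so M_E = 619.6/5.183 = 119.5 kN·m (hogging).
Span DE, ΣM about D with M_E applied at E: R_E^{DE}·9.8 = 605.1 + 119.5, so R_E^{DE} = 73.94 kN and R_D = 162.7 − 73.94 = 88.74 kN.
Span EF, ΣM about F: R_E^{EF}·5.75 = 0 + 119.5, so R_E^{EF} = 20.79 kN and R_F = 0 − 20.79 = -20.79 kN.
R_E = 73.94 + 20.79 = 94.73 kN.

R_E = 94.73 kN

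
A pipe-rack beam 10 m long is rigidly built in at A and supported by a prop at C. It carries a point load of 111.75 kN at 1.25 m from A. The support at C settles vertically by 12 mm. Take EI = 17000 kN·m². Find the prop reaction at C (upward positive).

Remove the prop at C; the released (primary) structure is a cantilever built in at A.
Primary-structure tip deflection at C by superposition:
  point load 111.75 at a = 1.25: Pa²(3L − a)/(6EI) = 836.7/EI
Tip deflection under a unit load at C: L³/(3EI) = 333.3/EI.
With EI = 17000 kN·m²: δ_0 = 0.049216 m and δ_{CC} = 0.019608 m/kN.
Compatibility — the beam at C must follow the support down by 0.012 m: δ_0 − R_C·δ_{CC} = 0.012, so R_C = (0.049216 − 0.012)/0.019608 = 1.898 kN.

R_C = 1.898 kN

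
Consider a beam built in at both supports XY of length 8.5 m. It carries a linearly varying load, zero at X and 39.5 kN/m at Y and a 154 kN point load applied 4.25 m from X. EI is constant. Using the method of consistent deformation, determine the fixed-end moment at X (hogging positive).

M_X = 258.8 kN·m

Release both end moments; the primary structure is a simply-supported span XY with redundants M_X and M_Y.
On the primary (simply-supported) span, the end slopes from the loading are:
  at X: triangular load, peak 39.5: 7w₀L³/(360EI) = 471.7/EI
  at Y: triangular load, peak 39.5: w₀L³/(45EI) = 539.1/EI
  at X: point load 154 at a = 4.25: Pab(L + b)/(6LEI) = 695.4/EI
  at Y: point load 154 at a = 4.25: Pab(L + a)/(6LEI) = 695.4/EI
  θ_X0 = 1167/EI,  θ_Y0 = 1234/EI
Flexibility coefficients: a unit moment at one end gives L/(3EI) there and L/(6EI) at the far end, so f₁₁ = f₂₂ = 2.833/EI and f₁₂ = f₂₁ = 1.417/EI.
Compatibility — zero rotation at each built-in end:
  2.833 M_X + 1.417 M_Y = 1167
  1.417 M_X + 2.833 M_Y = 1234
Solving the pair gives M_X = 258.8 kN·m and M_Y = 306.3 kN·m (hogging).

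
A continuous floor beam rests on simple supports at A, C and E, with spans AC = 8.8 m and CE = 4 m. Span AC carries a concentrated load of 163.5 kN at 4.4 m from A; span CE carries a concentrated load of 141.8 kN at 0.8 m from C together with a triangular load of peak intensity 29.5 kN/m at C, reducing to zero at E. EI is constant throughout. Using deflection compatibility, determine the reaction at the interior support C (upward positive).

R_C = 314.8 kN

Take M_C as the redundant. Released structure: two simple spans AC and CE with a hinge at C.
Discontinuity in slope at C on the released structure — sum the simple-span end rotations:
  span AC: point load 163.5 at a = 4.4: Pab(L + a)/(6LEI) = 791.3/EI
  span CE: point load 141.8 at a = 0.8: Pab(L + b)/(6LEI) = 108.9/EI
  span CE: triangular load, peak 29.5: w₀L³/(45EI) = 41.96/EI
  relative rotation θ_0 = (791.3 + 150.9)/EI = 942.2/EI
A unit hogging moment at C produces rotation L₁/(3EI) + L₂/(3EI) = 4.267/EI.
Slope continuity at C: θ_0 = M_C·4.267/EI, so M_C = 942.2/4.267 = 220.8 kN·m (hogging).
Span AC, ΣM about A with M_C applied at C: R_C^{AC}·8.8 = 719.4 + 220.8, so R_C^{AC} = 106.8 kN and R_A = 163.5 − 106.8 = 56.66 kN.
Span CE, ΣM about E: R_C^{CE}·4 = 611.1 + 220.8, so R_C^{CE} = 208 kN and R_E = 200.8 − 208 = -7.18 kN.
R_C = 106.8 + 208 = 314.8 kN.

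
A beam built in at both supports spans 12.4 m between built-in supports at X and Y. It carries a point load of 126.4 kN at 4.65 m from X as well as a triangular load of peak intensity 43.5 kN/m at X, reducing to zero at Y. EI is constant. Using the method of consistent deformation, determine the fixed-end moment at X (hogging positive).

Release both end moments; the primary structure is a simply-supported span XY with redundants M_X and M_Y.
End rotations of the released simple span under the applied load (×1/EI):
  at X: point load 126.4 at a = 4.65: Pab(L + b)/(6LEI) = 1234/EI
  at Y: point load 126.4 at a = 4.65: Pab(L + a)/(6LEI) = 1044/EI
  at X: triangular load, peak 43.5: w₀L³/(45EI) = 1843/EI
  at Y: triangular load, peak 43.5: 7w₀L³/(360EI) = 1613/EI
  θ_X0 = 3077/EI,  θ_Y0 = 2657/EI
Flexibility coefficients: a unit moment at one end gives L/(3EI) there and L/(6EI) at the far end, so f₁₁ = f₂₂ = 4.133/EI and f₁₂ = f₂₁ = 2.067/EI.
Compatibility — zero rotation at each built-in end:
  4.133 M_X + 2.067 M_Y = 3077
  2.067 M_X + 4.133 M_Y = 2657
Solving the pair gives M_X = 564 kN·m and M_Y = 360.7 kN·m (hogging).

M_X = 564 kN·m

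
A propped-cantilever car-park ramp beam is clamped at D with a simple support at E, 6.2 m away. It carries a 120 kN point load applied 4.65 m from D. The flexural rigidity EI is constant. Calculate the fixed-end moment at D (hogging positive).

M_D = 87.19 kN·m

Take the reaction at E as the redundant and release it; the primary structure is a cantilever fixed at D.
Free-end deflection of the primary structure under the applied loading (downward +):
  point load 120 at a = 4.65: Pa²(3L − a)/(6EI) = 6033/EI
Flexibility coefficient — unit upward force at E: δ_{EE} = L³/(3EI) = 79.44/EI.
Compatibility at E: δ_0 − R_E·δ_{EE} = 0, so R_E = 6033/79.44 = 75.94 kN.
Moment equilibrium about D: M_D = Σ(load moments about D) − R_E·L = 558 − 75.94×6.2 = 87.19 kN·m.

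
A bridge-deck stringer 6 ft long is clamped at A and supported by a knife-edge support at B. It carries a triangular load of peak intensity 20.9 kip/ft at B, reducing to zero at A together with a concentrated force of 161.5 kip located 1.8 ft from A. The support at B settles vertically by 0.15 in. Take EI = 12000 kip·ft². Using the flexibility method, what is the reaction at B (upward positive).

R_B = 52.02 kip

Choose R_B as the redundant. The primary structure is the cantilever fixed at A.
Downward deflection at the released point B due to the loads:
  triangular load, peak 20.9 at the free end: 11w₀L⁴/(120EI) = 2483/EI
  point load 161.5 at a = 1.8: Pa²(3L − a)/(6EI) = 1413/EI
  δ_0 = 3896/EI
Flexibility coefficient — unit upward force at B: δ_{BB} = L³/(3EI) = 72/EI.
With EI = 12000 kip·ft²: δ_0 = 0.32464 ft and δ_{BB} = 0.006 ft/kip.
Compatibility — the beam at B must follow the support down by 0.0125 ft: δ_0 − R_B·δ_{BB} = 0.0125, so R_B = (0.32464 − 0.0125)/0.006 = 52.02 kip.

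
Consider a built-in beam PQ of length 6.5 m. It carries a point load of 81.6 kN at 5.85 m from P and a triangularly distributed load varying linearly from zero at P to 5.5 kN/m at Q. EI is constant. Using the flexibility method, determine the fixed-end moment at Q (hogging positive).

M_Q = 54.58 kN·m

Take the two fixed-end moments M_P, M_Q as redundants; the released structure is the simple span PQ.
Simple-span end rotations at P and Q under the given loads:
  at P: point load 81.6 at a = 5.85: Pab(L + b)/(6LEI) = 56.89/EI
  at Q: point load 81.6 at a = 5.85: Pab(L + a)/(6LEI) = 98.26/EI
  at P: triangular load, peak 5.5: 7w₀L³/(360EI) = 29.37/EI
  at Q: triangular load, peak 5.5: w₀L³/(45EI) = 33.57/EI
  θ_P0 = 86.26/EI,  θ_Q0 = 131.8/EI
Flexibility coefficients: a unit moment at one end gives L/(3EI) there and L/(6EI) at the far end, so f₁₁ = f₂₂ = 2.167/EI and f₁₂ = f₂₁ = 1.083/EI.
Compatibility — zero rotation at each built-in end:
  2.167 M_P + 1.083 M_Q = 86.26
  1.083 M_P + 2.167 M_Q = 131.8
Solving the pair gives M_P = 12.52 kN·m and M_Q = 54.58 kN·m (hogging).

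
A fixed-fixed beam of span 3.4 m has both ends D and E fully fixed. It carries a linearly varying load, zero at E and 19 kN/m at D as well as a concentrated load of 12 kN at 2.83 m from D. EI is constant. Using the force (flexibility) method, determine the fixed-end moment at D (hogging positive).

Take the two fixed-end moments M_D, M_E as redundants; the released structure is the simple span DE.
On the primary (simply-supported) span, the end slopes from the loading are:
  at D: triangular load, peak 19: w₀L³/(45EI) = 16.6/EI
  at E: triangular load, peak 19: 7w₀L³/(360EI) = 14.52/EI
  at D: point load 12 at a = 2.83: Pab(L + b)/(6LEI) = 3.767/EI
  at E: point load 12 at a = 2.83: Pab(L + a)/(6LEI) = 5.912/EI
  θ_D0 = 20.36/EI,  θ_E0 = 20.43/EI
Flexibility coefficients: a unit moment at one end gives L/(3EI) there and L/(6EI) at the far end, so f₁₁ = f₂₂ = 1.133/EI and f₁₂ = f₂₁ = 0.5667/EI.
Compatibility — zero rotation at each built-in end:
  1.133 M_D + 0.5667 M_E = 20.36
  0.5667 M_D + 1.133 M_E = 20.43
Solving the pair gives M_D = 11.94 kN·m and M_E = 12.06 kN·m (hogging).

M_D = 11.94 kN·m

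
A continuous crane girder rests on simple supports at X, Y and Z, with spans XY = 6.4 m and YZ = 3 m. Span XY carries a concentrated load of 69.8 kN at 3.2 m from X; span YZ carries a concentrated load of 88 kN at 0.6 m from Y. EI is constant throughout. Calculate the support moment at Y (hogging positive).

M_Y = 69.16 kN·m

Take M_Y as the redundant. Released structure: two simple spans XY and YZ with a hinge at Y.
End slopes at the hinge Y, treating each span as simply supported:
  span XY: point load 69.8 at a = 3.2: Pab(L + a)/(6LEI) = 178.7/EI
  span YZ: point load 88 at a = 0.6: Pab(L + b)/(6LEI) = 38.02/EI
  relative rotation θ_0 = (178.7 + 38.02)/EI = 216.7/EI
A unit hogging moment at Y produces rotation L₁/(3EI) + L₂/(3EI) = 3.133/EI.
Compatibility: M_Y·(L₁+L₂)/(3EI) = θ_0, giving M_Y = 69.16 kN·m (hogging).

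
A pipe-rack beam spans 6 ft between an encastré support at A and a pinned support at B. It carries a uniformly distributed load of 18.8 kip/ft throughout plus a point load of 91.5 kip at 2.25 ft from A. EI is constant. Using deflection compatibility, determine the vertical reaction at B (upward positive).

R_B = 59.19 kip

Choose R_B as the redundant. The primary structure is the cantilever fixed at A.
Primary-structure tip deflection at B by superposition:
  UDL 18.8: wL⁴/(8EI) = 3046/EI
  point load 91.5 at a = 2.25: Pa²(3L − a)/(6EI) = 1216/EI
  δ_0 = 4262/EI
Flexibility coefficient — unit upward force at B: δ_{BB} = L³/(3EI) = 72/EI.
The prop prevents deflection at B: R_B = δ_0/δ_{BB} = 4262/72 = 59.19 kip.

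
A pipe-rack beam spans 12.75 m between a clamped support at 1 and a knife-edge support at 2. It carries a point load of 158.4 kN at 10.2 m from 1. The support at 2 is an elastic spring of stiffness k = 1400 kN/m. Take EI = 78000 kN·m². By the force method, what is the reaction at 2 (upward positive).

R_2 = 103.2 kN

Remove the prop at 2; the released (primary) structure is a cantilever built in at 1.
Deflection at 2 on the released cantilever, summing each load's contribution:
  point load 158.4 at a = 10.2: Pa²(3L − a)/(6EI) = 77044/EI
Tip deflection under a unit load at 2: L³/(3EI) = 690.9/EI.
With EI = 78000 kN·m²: δ_0 = 0.98774 m and δ_{22} = 0.008858 m/kN.
Compatibility — the spring shortens by R_2/k under the reaction it provides: δ_0 − R_2·δ_{22} = R_2/k. With 1/k = 0.000714 m/kN, R_2 = δ_0 / (δ_{22} + 1/k) = 0.98774 / (0.008858 + 0.000714) = 103.2 kN.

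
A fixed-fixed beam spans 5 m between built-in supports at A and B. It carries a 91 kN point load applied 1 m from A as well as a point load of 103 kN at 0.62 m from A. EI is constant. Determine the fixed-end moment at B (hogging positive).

Release both end moments; the primary structure is a simply-supported span AB with redundants M_A and M_B.
On the primary (simply-supported) span, the end slopes from the loading are:
  at A: point load 91 at a = 1: Pab(L + b)/(6LEI) = 109.2/EI
  at B: point load 91 at a = 1: Pab(L + a)/(6LEI) = 72.8/EI
  at A: point load 103 at a = 0.62: Pab(L + b)/(6LEI) = 87.45/EI
  at B: point load 103 at a = 0.62: Pab(L + a)/(6LEI) = 52.4/EI
  θ_A0 = 196.7/EI,  θ_B0 = 125.2/EI
Flexibility coefficients: a unit moment at one end gives L/(3EI) there and L/(6EI) at the far end, so f₁₁ = f₂₂ = 1.667/EI and f₁₂ = f₂₁ = 0.8333/EI.
Compatibility — zero rotation at each built-in end:
  1.667 M_A + 0.8333 M_B = 196.7
  0.8333 M_A + 1.667 M_B = 125.2
Solving the pair gives M_A = 107.2 kN·m and M_B = 21.5 kN·m (hogging).

M_B = 21.5 kN·m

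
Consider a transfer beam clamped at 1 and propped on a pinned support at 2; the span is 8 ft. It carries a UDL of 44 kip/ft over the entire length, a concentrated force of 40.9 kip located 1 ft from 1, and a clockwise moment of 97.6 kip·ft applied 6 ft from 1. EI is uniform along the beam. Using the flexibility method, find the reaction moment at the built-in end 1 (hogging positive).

Take the reaction at 2 as the redundant and release it; the primary structure is a cantilever fixed at 1.
Free-end deflection of the primary structure under the applied loading (downward +):
  UDL 44: wL⁴/(8EI) = 22528/EI
  point load 40.9 at a = 1: Pa²(3L − a)/(6EI) = 156.8/EI
  clockwise couple 97.6 at a = 6: M₀a(2L − a)/(2EI) = 2928/EI
  δ_0 = 25613/EI
Tip deflection under a unit load at 2: L³/(3EI) = 170.7/EI.
The prop prevents deflection at 2: R_2 = δ_0/δ_{22} = 25613/170.7 = 150.1 kip.
Moment equilibrium about 1: M_1 = Σ(load moments about 1) − R_2·L = 1546 − 150.1×8 = 345.9 kip·ft.

M_1 = 345.9 kip·ft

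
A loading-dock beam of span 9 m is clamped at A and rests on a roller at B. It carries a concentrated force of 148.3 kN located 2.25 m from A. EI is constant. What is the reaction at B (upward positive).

R_B = 12.74 kN

Release the roller at B. Primary structure: cantilever fixed at A.
Downward deflection at the released point B due to the loads:
  point load 148.3 at a = 2.25: Pa²(3L − a)/(6EI) = 3097/EI
Tip deflection under a unit load at B: L³/(3EI) = 243/EI.
The prop prevents deflection at B: R_B = δ_0/δ_{BB} = 3097/243 = 12.74 kN.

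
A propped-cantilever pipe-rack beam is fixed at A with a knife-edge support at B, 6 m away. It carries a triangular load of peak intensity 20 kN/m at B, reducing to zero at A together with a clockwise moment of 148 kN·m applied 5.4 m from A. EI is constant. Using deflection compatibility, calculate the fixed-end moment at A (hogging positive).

Choose R_B as the redundant. The primary structure is the cantilever fixed at A.
Deflection at B on the released cantilever, summing each load's contribution:
  triangular load, peak 20 at the free end: 11w₀L⁴/(120EI) = 2376/EI
  clockwise couple 148 at a = 5.4: M₀a(2L − a)/(2EI) = 2637/EI
  δ_0 = 5013/EI
Flexibility coefficient — unit upward force at B: δ_{BB} = L³/(3EI) = 72/EI.
Compatibility at B: δ_0 − R_B·δ_{BB} = 0, so R_B = 5013/72 = 69.63 kN.
Moment equilibrium about A: M_A = Σ(load moments about A) − R_B·L = 388 − 69.63×6 = -29.78 kN·m.

M_A = -29.78 kN·m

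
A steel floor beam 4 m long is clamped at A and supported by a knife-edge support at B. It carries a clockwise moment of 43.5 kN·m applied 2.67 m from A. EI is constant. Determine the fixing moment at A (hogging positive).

Choose R_B as the redundant. The primary structure is the cantilever fixed at A.
Downward deflection at the released point B due to the loads:
  clockwise couple 43.5 at a = 2.67: M₀a(2L − a)/(2EI) = 309.5/EI
Tip deflection under a unit load at B: L³/(3EI) = 21.33/EI.
The prop prevents deflection at B: R_B = δ_0/δ_{BB} = 309.5/21.33 = 14.51 kN.
Moment equilibrium about A: M_A = Σ(load moments about A) − R_B·L = 43.5 − 14.51×4 = -14.54 kN·m.

M_A = -14.54 kN·m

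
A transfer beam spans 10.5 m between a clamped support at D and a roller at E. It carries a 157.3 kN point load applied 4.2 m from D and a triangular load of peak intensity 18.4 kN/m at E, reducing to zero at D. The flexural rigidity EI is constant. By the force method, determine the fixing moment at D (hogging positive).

M_D = 435.5 kN·m

Remove the prop at E; the released (primary) structure is a cantilever built in at D.
Free-end deflection of the primary structure under the applied loading (downward +):
  point load 157.3 at a = 4.2: Pa²(3L − a)/(6EI) = 12625/EI
  triangular load, peak 18.4 at the free end: 11w₀L⁴/(120EI) = 20502/EI
  δ_0 = 33127/EI
Tip deflection under a unit load at E: L³/(3EI) = 385.9/EI.
The prop prevents deflection at E: R_E = δ_0/δ_{EE} = 33127/385.9 = 85.85 kN.
Moment equilibrium about D: M_D = Σ(load moments about D) − R_E·L = 1337 − 85.85×10.5 = 435.5 kN·m.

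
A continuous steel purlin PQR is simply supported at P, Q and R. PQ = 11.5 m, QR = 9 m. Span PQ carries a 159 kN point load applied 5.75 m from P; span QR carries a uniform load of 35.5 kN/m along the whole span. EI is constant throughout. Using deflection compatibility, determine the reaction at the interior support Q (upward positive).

R_Q = 308.6 kN

Take M_Q as the redundant. Released structure: two simple spans PQ and QR with a hinge at Q.
Discontinuity in slope at Q on the released structure — sum the simple-span end rotations:
  span PQ: point load 159 at a = 5.75: Pab(L + a)/(6LEI) = 1314/EI
  span QR: UDL 35.5: wL³/(24EI) = 1078/EI
  relative rotation θ_0 = (1314 + 1078)/EI = 2393/EI
A unit hogging moment at Q produces rotation L₁/(3EI) + L₂/(3EI) = 6.833/EI.
Compatibility: M_Q·(L₁+L₂)/(3EI) = θ_0, giving M_Q = 350.1 kN·m (hogging).
Span PQ, ΣM about P with M_Q applied at Q: R_Q^{PQ}·11.5 = 914.2 + 350.1, so R_Q^{PQ} = 109.9 kN and R_P = 159 − 109.9 = 49.05 kN.
Span QR, ΣM about R: R_Q^{QR}·9 = 1438 + 350.1, so R_Q^{QR} = 198.7 kN and R_R = 319.5 − 198.7 = 120.8 kN.
R_Q = 109.9 + 198.7 = 308.6 kN.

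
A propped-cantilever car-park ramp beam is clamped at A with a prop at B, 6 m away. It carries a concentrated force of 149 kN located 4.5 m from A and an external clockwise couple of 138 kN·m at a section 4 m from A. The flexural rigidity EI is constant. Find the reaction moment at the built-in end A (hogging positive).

Choose R_B as the redundant. The primary structure is the cantilever fixed at A.
Primary-structure tip deflection at B by superposition:
  point load 149 at a = 4.5: Pa²(3L − a)/(6EI) = 6789/EI
  clockwise couple 138 at a = 4: M₀a(2L − a)/(2EI) = 2208/EI
  δ_0 = 8997/EI
Flexibility coefficient — unit upward force at B: δ_{BB} = L³/(3EI) = 72/EI.
The prop prevents deflection at B: R_B = δ_0/δ_{BB} = 8997/72 = 125 kN.
Moment equilibrium about A: M_A = Σ(load moments about A) − R_B·L = 808.5 − 125×6 = 58.77 kN·m.

M_A = 58.77 kN·m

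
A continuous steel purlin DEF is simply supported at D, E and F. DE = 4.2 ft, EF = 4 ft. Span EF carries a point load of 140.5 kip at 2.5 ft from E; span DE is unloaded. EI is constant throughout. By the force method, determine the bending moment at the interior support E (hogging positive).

Release continuity at E by inserting a hinge; the redundant is the internal moment M_E. The primary structure is two simply-supported spans DE and EF.
End slopes at the hinge E, treating each span as simply supported:
  span EF: point load 140.5 at a = 2.5: Pab(L + b)/(6LEI) = 120.7/EI
  relative rotation θ_0 = (0 + 120.7)/EI = 120.7/EI
A unit hogging moment at E produces rotation L₁/(3EI) + L₂/(3EI) = 2.733/EI.
Compatibility: M_E·(L₁+L₂)/(3EI) = θ_0, giving M_E = 44.17 kip·ft (hogging).

M_E = 44.17 kip·ft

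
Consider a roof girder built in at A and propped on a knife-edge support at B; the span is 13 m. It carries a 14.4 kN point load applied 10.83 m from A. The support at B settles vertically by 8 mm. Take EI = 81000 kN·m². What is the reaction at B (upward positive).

Release the roller at B. Primary structure: cantilever fixed at A.
Deflection at B on the released cantilever, summing each load's contribution:
  point load 14.4 at a = 10.83: Pa²(3L − a)/(6EI) = 7930/EI
Tip deflection under a unit load at B: L³/(3EI) = 732.3/EI.
With EI = 81000 kN·m²: δ_0 = 0.097897 m and δ_{BB} = 0.009041 m/kN.
Compatibility — the beam at B must follow the support down by 0.008 m: δ_0 − R_B·δ_{BB} = 0.008, so R_B = (0.097897 − 0.008)/0.009041 = 9.943 kN.

R_B = 9.943 kN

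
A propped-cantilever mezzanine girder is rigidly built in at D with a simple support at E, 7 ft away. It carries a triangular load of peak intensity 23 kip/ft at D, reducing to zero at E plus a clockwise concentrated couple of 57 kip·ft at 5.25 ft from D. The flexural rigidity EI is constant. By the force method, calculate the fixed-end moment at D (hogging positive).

Release the roller at E. Primary structure: cantilever fixed at D.
Downward deflection at the released point E due to the loads:
  triangular load, peak 23 at the fixed end: w₀L⁴/(30EI) = 1841/EI
  clockwise couple 57 at a = 5.25: M₀a(2L − a)/(2EI) = 1309/EI
  δ_0 = 3150/EI
Tip deflection under a unit load at E: L³/(3EI) = 114.3/EI.
The prop prevents deflection at E: R_E = δ_0/δ_{EE} = 3150/114.3 = 27.55 kip.
Moment equilibrium about D: M_D = Σ(load moments about D) − R_E·L = 244.8 − 27.55×7 = 51.98 kip·ft.

M_D = 51.98 kip·ft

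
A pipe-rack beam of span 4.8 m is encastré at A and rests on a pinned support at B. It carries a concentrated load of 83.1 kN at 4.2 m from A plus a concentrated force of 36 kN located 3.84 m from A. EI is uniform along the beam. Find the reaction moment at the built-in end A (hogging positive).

M_A = 41.13 kN·m

Remove the prop at B; the released (primary) structure is a cantilever built in at A.
Deflection at B on the released cantilever, summing each load's contribution:
  point load 83.1 at a = 4.2: Pa²(3L − a)/(6EI) = 2492/EI
  point load 36 at a = 3.84: Pa²(3L − a)/(6EI) = 934.3/EI
  δ_0 = 3426/EI
Flexibility coefficient — unit upward force at B: δ_{BB} = L³/(3EI) = 36.86/EI.
Compatibility at B: δ_0 − R_B·δ_{BB} = 0, so R_B = 3426/36.86 = 92.94 kN.
Moment equilibrium about A: M_A = Σ(load moments about A) − R_B·L = 487.3 − 92.94×4.8 = 41.13 kN·m.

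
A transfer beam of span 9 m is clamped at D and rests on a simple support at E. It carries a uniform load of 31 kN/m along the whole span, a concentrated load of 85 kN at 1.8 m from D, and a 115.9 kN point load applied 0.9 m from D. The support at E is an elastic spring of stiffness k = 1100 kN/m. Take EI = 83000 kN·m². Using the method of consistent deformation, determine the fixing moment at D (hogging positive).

Choose R_E as the redundant. The primary structure is the cantilever fixed at D.
Primary-structure tip deflection at E by superposition:
  UDL 31: wL⁴/(8EI) = 25424/EI
  point load 85 at a = 1.8: Pa²(3L − a)/(6EI) = 1157/EI
  point load 115.9 at a = 0.9: Pa²(3L − a)/(6EI) = 408.4/EI
  δ_0 = 26989/EI
Flexibility coefficient — unit upward force at E: δ_{EE} = L³/(3EI) = 243/EI.
With EI = 83000 kN·m²: δ_0 = 0.32517 m and δ_{EE} = 0.002928 m/kN.
Compatibility — the spring shortens by R_E/k under the reaction it provides: δ_0 − R_E·δ_{EE} = R_E/k. With 1/k = 0.000909 m/kN, R_E = δ_0 / (δ_{EE} + 1/k) = 0.32517 / (0.002928 + 0.000909) = 84.75 kN.
Moment equilibrium about D: M_D = Σ(load moments about D) − R_E·L = 1513 − 84.75×9 = 750.1 kN·m.

M_D = 750.1 kN·m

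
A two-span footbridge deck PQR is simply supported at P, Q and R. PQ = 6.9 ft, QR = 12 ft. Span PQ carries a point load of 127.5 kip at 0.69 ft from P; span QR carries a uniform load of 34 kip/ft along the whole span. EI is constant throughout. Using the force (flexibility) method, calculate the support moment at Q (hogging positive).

Insert a hinge at Q; M_Q is the redundant, and each span becomes simply supported.
Discontinuity in slope at Q on the released structure — sum the simple-span end rotations:
  span PQ: point load 127.5 at a = 0.69: Pab(L + a)/(6LEI) = 100.2/EI
  span QR: UDL 34: wL³/(24EI) = 2448/EI
  relative rotation θ_0 = (100.2 + 2448)/EI = 2548/EI
A unit hogging moment at Q produces rotation L₁/(3EI) + L₂/(3EI) = 6.3/EI.
Slope continuity at Q: θ_0 = M_Q·6.3/EI, so M_Q = 2548/6.3 = 404.5 kip·ft (hogging).

M_Q = 404.5 kip·ft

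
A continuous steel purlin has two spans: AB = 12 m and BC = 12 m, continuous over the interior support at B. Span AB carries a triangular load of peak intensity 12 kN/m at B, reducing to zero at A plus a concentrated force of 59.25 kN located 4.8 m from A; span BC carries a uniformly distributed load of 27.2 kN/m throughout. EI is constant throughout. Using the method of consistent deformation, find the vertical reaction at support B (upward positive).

Insert a hinge at B; M_B is the redundant, and each span becomes simply supported.
Rotations at B on the released spans (each span's end-slope, ×1/EI):
  span AB: triangular load, peak 12: w₀L³/(45EI) = 460.8/EI
  span AB: point load 59.25 at a = 4.8: Pab(L + a)/(6LEI) = 477.8/EI
  span BC: UDL 27.2: wL³/(24EI) = 1958/EI
  relative rotation θ_0 = (938.6 + 1958)/EI = 2897/EI
A unit hogging moment at B produces rotation L₁/(3EI) + L₂/(3EI) = 8/EI.
Slope continuity at B: θ_0 = M_B·8/EI, so M_B = 2897/8 = 362.1 kN·m (hogging).
Span AB, ΣM about A with M_B applied at B: R_B^{AB}·12 = 860.4 + 362.1, so R_B^{AB} = 101.9 kN and R_A = 131.2 − 101.9 = 29.37 kN.
Span BC, ΣM about C: R_B^{BC}·12 = 1958 + 362.1, so R_B^{BC} = 193.4 kN and R_C = 326.4 − 193.4 = 133 kN.
R_B = 101.9 + 193.4 = 295.3 kN.

R_B = 295.3 kN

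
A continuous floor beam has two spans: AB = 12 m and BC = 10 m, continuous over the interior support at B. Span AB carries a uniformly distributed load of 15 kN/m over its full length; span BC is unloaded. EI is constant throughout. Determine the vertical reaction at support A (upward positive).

R_A = 77.73 kN

Take M_B as the redundant. Released structure: two simple spans AB and BC with a hinge at B.
End slopes at the hinge B, treating each span as simply supported:
  span AB: UDL 15: wL³/(24EI) = 1080/EI
  relative rotation θ_0 = (1080 + 0)/EI = 1080/EI
A unit hogging moment at B produces rotation L₁/(3EI) + L₂/(3EI) = 7.333/EI.
Compatibility: M_B·(L₁+L₂)/(3EI) = θ_0, giving M_B = 147.3 kN·m (hogging).
Span AB, ΣM about A with M_B applied at B: R_B^{AB}·12 = 1080 + 147.3, so R_B^{AB} = 102.3 kN and R_A = 180 − 102.3 = 77.73 kN.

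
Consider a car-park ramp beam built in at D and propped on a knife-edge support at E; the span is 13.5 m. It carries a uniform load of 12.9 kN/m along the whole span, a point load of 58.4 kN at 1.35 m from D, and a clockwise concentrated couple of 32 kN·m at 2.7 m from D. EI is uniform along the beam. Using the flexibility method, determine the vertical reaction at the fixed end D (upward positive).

R_D = 165.1 kN

Choose R_E as the redundant. The primary structure is the cantilever fixed at D.
Deflection at E on the released cantilever, summing each load's contribution:
  UDL 12.9: wL⁴/(8EI) = 53559/EI
  point load 58.4 at a = 1.35: Pa²(3L − a)/(6EI) = 694.5/EI
  clockwise couple 32 at a = 2.7: M₀a(2L − a)/(2EI) = 1050/EI
  δ_0 = 55304/EI
Tip deflection under a unit load at E: L³/(3EI) = 820.1/EI.
Compatibility at E: δ_0 − R_E·δ_{EE} = 0, so R_E = 55304/820.1 = 67.43 kN.
Vertical equilibrium: R_D = ΣP − R_E = 232.6 − 67.43 = 165.1 kN.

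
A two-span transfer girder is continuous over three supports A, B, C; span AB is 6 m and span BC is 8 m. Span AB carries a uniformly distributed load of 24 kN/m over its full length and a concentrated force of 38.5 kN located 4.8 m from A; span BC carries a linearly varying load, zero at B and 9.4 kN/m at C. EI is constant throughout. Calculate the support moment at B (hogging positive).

M_B = 80.6 kN·m

Release continuity at B by inserting a hinge; the redundant is the internal moment M_B. The primary structure is two simply-supported spans AB and BC.
Rotations at B on the released spans (each span's end-slope, ×1/EI):
  span AB: UDL 24: wL³/(24EI) = 216/EI
  span AB: point load 38.5 at a = 4.8: Pab(L + a)/(6LEI) = 66.53/EI
  span BC: triangular load, peak 9.4: 7w₀L³/(360EI) = 93.58/EI
  relative rotation θ_0 = (282.5 + 93.58)/EI = 376.1/EI
A unit hogging moment at B produces rotation L₁/(3EI) + L₂/(3EI) = 4.667/EI.
Slope continuity at B: θ_0 = M_B·4.667/EI, so M_B = 376.1/4.667 = 80.6 kN·m (hogging).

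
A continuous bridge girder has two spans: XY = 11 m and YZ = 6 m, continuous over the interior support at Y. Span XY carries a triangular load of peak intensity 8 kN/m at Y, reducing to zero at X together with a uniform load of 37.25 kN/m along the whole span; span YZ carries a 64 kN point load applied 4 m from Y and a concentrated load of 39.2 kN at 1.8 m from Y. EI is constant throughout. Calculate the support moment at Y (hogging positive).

M_Y = 441.2 kN·m

Release continuity at Y by inserting a hinge; the redundant is the internal moment M_Y. The primary structure is two simply-supported spans XY and YZ.
End slopes at the hinge Y, treating each span as simply supported:
  span XY: triangular load, peak 8: w₀L³/(45EI) = 236.6/EI
  span XY: UDL 37.25: wL³/(24EI) = 2066/EI
  span YZ: point load 64 at a = 4: Pab(L + b)/(6LEI) = 113.8/EI
  span YZ: point load 39.2 at a = 1.8: Pab(L + b)/(6LEI) = 83.97/EI
  relative rotation θ_0 = (2302 + 197.7)/EI = 2500/EI
A unit hogging moment at Y produces rotation L₁/(3EI) + L₂/(3EI) = 5.667/EI.
Slope continuity at Y: θ_0 = M_Y·5.667/EI, so M_Y = 2500/5.667 = 441.2 kN·m (hogging).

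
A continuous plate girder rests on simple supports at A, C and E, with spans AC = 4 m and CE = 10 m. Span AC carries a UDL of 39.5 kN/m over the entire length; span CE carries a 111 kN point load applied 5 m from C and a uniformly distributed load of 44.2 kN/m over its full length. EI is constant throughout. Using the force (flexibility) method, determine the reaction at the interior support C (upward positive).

Insert a hinge at C; M_C is the redundant, and each span becomes simply supported.
Discontinuity in slope at C on the released structure — sum the simple-span end rotations:
  span AC: UDL 39.5: wL³/(24EI) = 105.3/EI
  span CE: point load 111 at a = 5: Pab(L + b)/(6LEI) = 693.8/EI
  span CE: UDL 44.2: wL³/(24EI) = 1842/EI
  relative rotation θ_0 = (105.3 + 2535)/EI = 2641/EI
A unit hogging moment at C produces rotation L₁/(3EI) + L₂/(3EI) = 4.667/EI.
Slope continuity at C: θ_0 = M_C·4.667/EI, so M_C = 2641/4.667 = 565.9 kN·m (hogging).
Span AC, ΣM about A with M_C applied at C: R_C^{AC}·4 = 316 + 565.9, so R_C^{AC} = 220.5 kN and R_A = 158 − 220.5 = -62.47 kN.
Span CE, ΣM about E: R_C^{CE}·10 = 2765 + 565.9, so R_C^{CE} = 333.1 kN and R_E = 553 − 333.1 = 219.9 kN.
R_C = 220.5 + 333.1 = 553.6 kN.

R_C = 553.6 kN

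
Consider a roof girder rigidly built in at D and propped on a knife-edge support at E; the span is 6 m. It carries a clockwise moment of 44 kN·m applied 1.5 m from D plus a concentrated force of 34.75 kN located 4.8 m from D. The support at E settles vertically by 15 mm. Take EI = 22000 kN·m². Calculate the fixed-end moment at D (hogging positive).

M_D = 62.64 kN·m

Take the reaction at E as the redundant and release it; the primary structure is a cantilever fixed at D.
Downward deflection at the released point E due to the loads:
  clockwise couple 44 at a = 1.5: M₀a(2L − a)/(2EI) = 346.5/EI
  point load 34.75 at a = 4.8: Pa²(3L − a)/(6EI) = 1761/EI
  δ_0 = 2108/EI
Flexibility coefficient — unit upward force at E: δ_{EE} = L³/(3EI) = 72/EI.
With EI = 22000 kN·m²: δ_0 = 0.095814 m and δ_{EE} = 0.003273 m/kN.
Compatibility — the beam at E must follow the support down by 0.015 m: δ_0 − R_E·δ_{EE} = 0.015, so R_E = (0.095814 − 0.015)/0.003273 = 24.69 kN.
Moment equilibrium about D: M_D = Σ(load moments about D) − R_E·L = 210.8 − 24.69×6 = 62.64 kN·m.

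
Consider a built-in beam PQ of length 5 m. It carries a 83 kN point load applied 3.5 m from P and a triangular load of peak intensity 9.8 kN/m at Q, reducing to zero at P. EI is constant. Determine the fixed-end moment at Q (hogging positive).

Release both end moments; the primary structure is a simply-supported span PQ with redundants M_P and M_Q.
On the primary (simply-supported) span, the end slopes from the loading are:
  at P: point load 83 at a = 3.5: Pab(L + b)/(6LEI) = 94.41/EI
  at Q: point load 83 at a = 3.5: Pab(L + a)/(6LEI) = 123.5/EI
  at P: triangular load, peak 9.8: 7w₀L³/(360EI) = 23.82/EI
  at Q: triangular load, peak 9.8: w₀L³/(45EI) = 27.22/EI
  θ_P0 = 118.2/EI,  θ_Q0 = 150.7/EI
Flexibility coefficients: a unit moment at one end gives L/(3EI) there and L/(6EI) at the far end, so f₁₁ = f₂₂ = 1.667/EI and f₁₂ = f₂₁ = 0.8333/EI.
Compatibility — zero rotation at each built-in end:
  1.667 M_P + 0.8333 M_Q = 118.2
  0.8333 M_P + 1.667 M_Q = 150.7
Solving the pair gives M_P = 34.31 kN·m and M_Q = 73.25 kN·m (hogging).

M_Q = 73.25 kN·m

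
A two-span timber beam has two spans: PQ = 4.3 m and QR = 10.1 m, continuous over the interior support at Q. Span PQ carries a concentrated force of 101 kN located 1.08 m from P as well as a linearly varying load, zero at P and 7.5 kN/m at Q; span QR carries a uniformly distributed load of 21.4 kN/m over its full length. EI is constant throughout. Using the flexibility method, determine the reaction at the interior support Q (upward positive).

R_Q = 213.6 kN

Take M_Q as the redundant. Released structure: two simple spans PQ and QR with a hinge at Q.
Discontinuity in slope at Q on the released structure — sum the simple-span end rotations:
  span PQ: point load 101 at a = 1.08: Pab(L + a)/(6LEI) = 73.24/EI
  span PQ: triangular load, peak 7.5: w₀L³/(45EI) = 13.25/EI
  span QR: UDL 21.4: wL³/(24EI) = 918.7/EI
  relative rotation θ_0 = (86.49 + 918.7)/EI = 1005/EI
A unit hogging moment at Q produces rotation L₁/(3EI) + L₂/(3EI) = 4.8/EI.
Slope continuity at Q: θ_0 = M_Q·4.8/EI, so M_Q = 1005/4.8 = 209.4 kN·m (hogging).
Span PQ, ΣM about P with M_Q applied at Q: R_Q^{PQ}·4.3 = 155.3 + 209.4, so R_Q^{PQ} = 84.82 kN and R_P = 117.1 − 84.82 = 32.31 kN.
Span QR, ΣM about R: R_Q^{QR}·10.1 = 1092 + 209.4, so R_Q^{QR} = 128.8 kN and R_R = 216.1 − 128.8 = 87.34 kN.
R_Q = 84.82 + 128.8 = 213.6 kN.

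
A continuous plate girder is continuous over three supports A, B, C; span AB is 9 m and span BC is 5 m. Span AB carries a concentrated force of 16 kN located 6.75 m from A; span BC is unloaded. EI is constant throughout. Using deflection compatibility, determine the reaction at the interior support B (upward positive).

Insert a hinge at B; M_B is the redundant, and each span becomes simply supported.
Discontinuity in slope at B on the released structure — sum the simple-span end rotations:
  span AB: point load 16 at a = 6.75: Pab(L + a)/(6LEI) = 70.88/EI
  relative rotation θ_0 = (70.88 + 0)/EI = 70.88/EI
A unit hogging moment at B produces rotation L₁/(3EI) + L₂/(3EI) = 4.667/EI.
Compatibility: M_B·(L₁+L₂)/(3EI) = θ_0, giving M_B = 15.19 kN·m (hogging).
Span AB, ΣM about A with M_B applied at B: R_B^{AB}·9 = 108 + 15.19, so R_B^{AB} = 13.69 kN and R_A = 16 − 13.69 = 2.312 kN.
Span BC, ΣM about C: R_B^{BC}·5 = 0 + 15.19, so R_B^{BC} = 3.038 kN and R_C = 0 − 3.038 = -3.038 kN.
R_B = 13.69 + 3.038 = 16.73 kN.

R_B = 16.73 kN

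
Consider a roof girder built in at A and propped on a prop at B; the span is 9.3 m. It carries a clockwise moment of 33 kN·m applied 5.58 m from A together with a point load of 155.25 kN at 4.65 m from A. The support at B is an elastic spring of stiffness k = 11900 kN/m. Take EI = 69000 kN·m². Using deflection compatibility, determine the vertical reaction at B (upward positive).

R_B = 51.86 kN

Choose R_B as the redundant. The primary structure is the cantilever fixed at A.
Deflection at B on the released cantilever, summing each load's contribution:
  clockwise couple 33 at a = 5.58: M₀a(2L − a)/(2EI) = 1199/EI
  point load 155.25 at a = 4.65: Pa²(3L − a)/(6EI) = 13008/EI
  δ_0 = 14207/EI
Flexibility coefficient — unit upward force at B: δ_{BB} = L³/(3EI) = 268.1/EI.
With EI = 69000 kN·m²: δ_0 = 0.20589 m and δ_{BB} = 0.003886 m/kN.
Compatibility — the spring shortens by R_B/k under the reaction it provides: δ_0 − R_B·δ_{BB} = R_B/k. With 1/k = 0.000084 m/kN, R_B = δ_0 / (δ_{BB} + 1/k) = 0.20589 / (0.003886 + 0.000084) = 51.86 kN.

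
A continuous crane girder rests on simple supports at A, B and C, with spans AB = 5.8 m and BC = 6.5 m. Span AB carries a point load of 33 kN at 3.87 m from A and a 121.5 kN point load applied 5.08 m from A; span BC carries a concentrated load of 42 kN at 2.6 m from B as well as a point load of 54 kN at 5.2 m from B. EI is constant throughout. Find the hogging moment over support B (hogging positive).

Insert a hinge at B; M_B is the redundant, and each span becomes simply supported.
Rotations at B on the released spans (each span's end-slope, ×1/EI):
  span AB: point load 33 at a = 3.87: Pab(L + a)/(6LEI) = 68.49/EI
  span AB: point load 121.5 at a = 5.08: Pab(L + a)/(6LEI) = 138.9/EI
  span BC: point load 42 at a = 2.6: Pab(L + b)/(6LEI) = 113.6/EI
  span BC: point load 54 at a = 5.2: Pab(L + b)/(6LEI) = 73.01/EI
  relative rotation θ_0 = (207.4 + 186.6)/EI = 394/EI
A unit hogging moment at B produces rotation L₁/(3EI) + L₂/(3EI) = 4.1/EI.
Slope continuity at B: θ_0 = M_B·4.1/EI, so M_B = 394/4.1 = 96.1 kN·m (hogging).

M_B = 96.1 kN·m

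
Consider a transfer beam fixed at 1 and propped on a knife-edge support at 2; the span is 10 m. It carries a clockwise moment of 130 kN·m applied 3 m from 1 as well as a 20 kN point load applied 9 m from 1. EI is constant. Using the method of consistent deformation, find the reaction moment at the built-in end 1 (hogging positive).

M_1 = 40.45 kN·m

Release the roller at 2. Primary structure: cantilever fixed at 1.
Deflection at 2 on the released cantilever, summing each load's contribution:
  clockwise couple 130 at a = 3: M₀a(2L − a)/(2EI) = 3315/EI
  point load 20 at a = 9: Pa²(3L − a)/(6EI) = 5670/EI
  δ_0 = 8985/EI
Flexibility coefficient — unit upward force at 2: δ_{22} = L³/(3EI) = 333.3/EI.
The prop prevents deflection at 2: R_2 = δ_0/δ_{22} = 8985/333.3 = 26.95 kN.
Moment equilibrium about 1: M_1 = Σ(load moments about 1) − R_2·L = 310 − 26.95×10 = 40.45 kN·m.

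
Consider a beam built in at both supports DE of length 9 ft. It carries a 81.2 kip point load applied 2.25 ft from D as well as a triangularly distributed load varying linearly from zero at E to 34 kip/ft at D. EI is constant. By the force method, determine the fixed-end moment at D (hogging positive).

Release both end moments; the primary structure is a simply-supported span DE with redundants M_D and M_E.
On the primary (simply-supported) span, the end slopes from the loading are:
  at D: point load 81.2 at a = 2.25: Pab(L + b)/(6LEI) = 359.7/EI
  at E: point load 81.2 at a = 2.25: Pab(L + a)/(6LEI) = 256.9/EI
  at D: triangular load, peak 34: w₀L³/(45EI) = 550.8/EI
  at E: triangular load, peak 34: 7w₀L³/(360EI) = 481.9/EI
  θ_D0 = 910.5/EI,  θ_E0 = 738.9/EI
Flexibility coefficients: a unit moment at one end gives L/(3EI) there and L/(6EI) at the far end, so f₁₁ = f₂₂ = 3/EI and f₁₂ = f₂₁ = 1.5/EI.
Compatibility — zero rotation at each built-in end:
  3 M_D + 1.5 M_E = 910.5
  1.5 M_D + 3 M_E = 738.9
Solving the pair gives M_D = 240.5 kip·ft and M_E = 126.1 kip·ft (hogging).

M_D = 240.5 kip·ft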